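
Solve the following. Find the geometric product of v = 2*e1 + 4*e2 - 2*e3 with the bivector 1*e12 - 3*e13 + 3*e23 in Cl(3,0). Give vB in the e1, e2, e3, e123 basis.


vB has grade-1 (vector) and grade-3 (trivector) parts: vB = (v _| B) + (v ^ B).
Vector part <vB>_1:
  e1: -v2*b12 - v3*b13 = -(4)*(1) - (-2)*(-3) = -10
  e2: v1*b12 - v3*b23 = (2)*(1) - (-2)*(3) = 8
  e3: v1*b13 + v2*b23 = (2)*(-3) + (4)*(3) = 6
Trivector part <vB>_3:
  e123: v1*b23 - v2*b13 + v3*b12 = (2)*(3) - (4)*(-3) + (-2)*(1) = 16
vB = -10*e1 + 8*e2 + 6*e3 + 16*e123


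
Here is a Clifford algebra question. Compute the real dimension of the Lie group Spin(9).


Spin(n) double-covers SO(n); both have Lie algebra so(n) of dimension n(n-1)/2.
n = 9
n(n-1) = 9 * 8 = 72
dim Spin(9) = 72/2 = 36


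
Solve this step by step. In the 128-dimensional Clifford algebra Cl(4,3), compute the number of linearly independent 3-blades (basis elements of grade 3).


Number of grade-k basis blades in Cl(p,q) with n = p + q is C(n, k).
n = 4 + 3 = 7
C(7, 3) = 7! / (3! * 4!)
= 5040 / (6 * 24)
= 35


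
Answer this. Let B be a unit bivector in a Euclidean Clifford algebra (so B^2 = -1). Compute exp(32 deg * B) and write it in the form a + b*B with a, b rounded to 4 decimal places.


For a unit bivector B with B^2 = -1, the exponential series gives
e^(theta*B) = cos(theta) + sin(theta)*B (the GA analogue of Euler's formula).
theta = 32 degrees = 0.558505 rad
cos(32 deg) = 0.8480
sin(32 deg) = 0.5299
exp(theta*B) = 0.8480 + 0.5299*B


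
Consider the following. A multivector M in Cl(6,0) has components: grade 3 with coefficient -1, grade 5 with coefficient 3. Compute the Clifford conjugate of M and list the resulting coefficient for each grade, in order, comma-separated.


Clifford conjugate sign for grade k: (-1)^(k(k+1)/2)
Grade 3: (-1)^(3*4/2) = (-1)^6 = 1, coeff -1 -> -1
Grade 5: (-1)^(5*6/2) = (-1)^15 = -1, coeff 3 -> -3
Conjugated coefficients: -1, -3


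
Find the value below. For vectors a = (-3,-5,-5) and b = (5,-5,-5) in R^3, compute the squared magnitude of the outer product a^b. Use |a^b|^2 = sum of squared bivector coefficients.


a wedge b = (a1*b2 - a2*b1)*e12 + (a1*b3 - a3*b1)*e13 + (a2*b3 - a3*b2)*e23
e12 coeff: (-3)*(-5) - (-5)*5 = 15 - (-25) = 40
e13 coeff: (-3)*(-5) - (-5)*5 = 15 - (-25) = 40
e23 coeff: (-5)*(-5) - (-5)*(-5) = 25 - 25 = 0
|a wedge b|^2 = 40^2 + 40^2 + 0^2
= 1600 + 1600 + 0
= 3200


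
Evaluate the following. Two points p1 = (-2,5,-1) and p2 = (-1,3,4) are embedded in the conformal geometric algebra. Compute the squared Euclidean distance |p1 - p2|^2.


p1 - p2 = (-1, 2, -5)
|p1 - p2|^2 = (-1)^2 + 2^2 + (-5)^2
= 1 + 4 + 25
= 30


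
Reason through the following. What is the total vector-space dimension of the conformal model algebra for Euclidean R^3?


The conformal model of R^3 uses Cl(4,1): the 3 Euclidean generators plus two extra orthogonal generators e+ (e+^2 = +1) and e- (e-^2 = -1), from which the null vectors e0, einf are built.
Number of generators m = 3 + 2 = 5.
dim Cl(p,q) = 2^m = 2^5 = 32


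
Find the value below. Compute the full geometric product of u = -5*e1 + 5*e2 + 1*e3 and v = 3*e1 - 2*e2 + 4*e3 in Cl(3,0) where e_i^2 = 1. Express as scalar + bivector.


In Cl(3,0): e_i^2 = 1, e_ie_j = -e_je_i for i != j.
Scalar part = u . v = (-5)*3 + 5*(-2) + 1*4
= -15 + (-10) + 4 = -21
e12 coeff = (-5)*(-2) - 5*3 = 10 - 15 = -5
e13 coeff = (-5)*4 - 1*3 = -20 - 3 = -23
e23 coeff = 5*4 - 1*(-2) = 20 - (-2) = 22
uv = -21 - 5*e12 - 23*e13 + 22*e23


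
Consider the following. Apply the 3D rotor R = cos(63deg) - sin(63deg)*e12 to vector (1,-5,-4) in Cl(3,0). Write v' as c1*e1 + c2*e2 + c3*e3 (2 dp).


Rotor R = cos(63deg) - sin(63deg)*e12
Rotation angle theta = 2 * 63 = 126 degrees in the e12 plane (e1 -> e2).
The component perpendicular to the plane (e3) is invariant: v'_3 = v3 = -4.00
cos(126deg) = -0.5878, sin(126deg) = 0.8090
v'_1 = v1*cos(theta) - v2*sin(theta) = 1*(-0.5878) - (-5)*0.8090 = 3.46
v'_2 = v1*sin(theta) + v2*cos(theta) = 1*0.8090 + (-5)*(-0.5878) = 3.75
v' = 3.46*e1 + 3.75*e2 - 4.00*e3


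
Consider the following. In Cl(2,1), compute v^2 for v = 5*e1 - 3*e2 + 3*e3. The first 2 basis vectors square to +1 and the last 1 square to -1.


v^2 = sum of c_i^2 * e_i^2
Positive signature terms (e_i^2 = +1): 5^2 + (-3)^2 = 34
Negative signature terms (e_j^2 = -1): 3^2 = 9
v^2 = 34 - 9 = 25


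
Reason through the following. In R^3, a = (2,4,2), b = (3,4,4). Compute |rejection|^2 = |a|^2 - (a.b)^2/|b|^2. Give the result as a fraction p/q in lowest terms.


|a|^2 = 2^2 + 4^2 + 2^2 = 24
|b|^2 = 3^2 + 4^2 + 4^2 = 41
a . b = 2*3 + 4*4 + 2*4 = 30
(a.b)^2 = 30^2 = 900
|rej|^2 = 24 - 900/41
= (984 - 900)/41
= 84/41
In lowest terms: 84/41


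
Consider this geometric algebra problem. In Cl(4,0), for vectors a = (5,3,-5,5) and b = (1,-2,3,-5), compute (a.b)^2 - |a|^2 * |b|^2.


a . b = 5*1 + 3*(-2) + (-5)*3 + 5*(-5)
= 5 + (-6) + (-15) + (-25) = -41
|a|^2 = 5^2 + 3^2 + (-5)^2 + 5^2 = 84
|b|^2 = 1^2 + (-2)^2 + 3^2 + (-5)^2 = 39
(a.b)^2 = (-41)^2 = 1681
|a|^2 * |b|^2 = 84 * 39 = 3276
Result = 1681 - 3276 = -1595


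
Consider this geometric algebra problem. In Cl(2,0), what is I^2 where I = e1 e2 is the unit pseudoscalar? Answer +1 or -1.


The pseudoscalar I = e1...e_n (product of all n generators) of Cl(p,q) satisfies I^2 = (-1)^(q + n(n-1)/2).
p = 2, q = 0, n = p + q = 2
n(n-1)/2 = 2 * 1 / 2 = 1
Exponent = q + n(n-1)/2 = 0 + 1 = 1
I^2 = (-1)^1 = -1


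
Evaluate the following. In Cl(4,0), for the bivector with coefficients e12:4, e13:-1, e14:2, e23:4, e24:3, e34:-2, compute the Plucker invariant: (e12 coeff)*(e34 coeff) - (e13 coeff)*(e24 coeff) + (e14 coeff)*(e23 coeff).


Plucker relation: af - be + cd
a*f = 4*(-2) = -8
b*e = (-1)*3 = -3
c*d = 2*4 = 8
af - be + cd = -8 - (-3) + 8
= 3


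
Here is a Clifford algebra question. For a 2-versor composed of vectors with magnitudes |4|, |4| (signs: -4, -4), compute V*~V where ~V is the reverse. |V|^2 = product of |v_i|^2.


Each vector v_i has |v_i|^2 = s_i^2
Squared scales: (-4)^2 = 16, (-4)^2 = 16
|V|^2 = 16 * 16
= 256


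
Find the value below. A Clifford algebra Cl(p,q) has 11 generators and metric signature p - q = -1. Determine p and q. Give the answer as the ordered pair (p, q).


We need p + q = 11 and p - q = -1.
Adding: 2p = 11 + (-1) = 10, so p = 5.
Then q = 11 - 5 = 6.
(p, q) = (5, 6)


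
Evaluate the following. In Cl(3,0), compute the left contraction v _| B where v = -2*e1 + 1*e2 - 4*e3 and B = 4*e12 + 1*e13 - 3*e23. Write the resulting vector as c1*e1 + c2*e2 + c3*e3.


Left contraction v _| B = <vB>_1 (grade-1 part of the geometric product vB).
Using e1_|e12 = e2, e2_|e12 = -e1, e1_|e13 = e3, e3_|e13 = -e1, e2_|e23 = e3, e3_|e23 = -e2:
e1 coeff: -v2*b12 - v3*b13 = -(1)*(4) - (-4)*(1) = 0
e2 coeff: v1*b12 - v3*b23 = (-2)*(4) - (-4)*(-3) = -20
e3 coeff: v1*b13 + v2*b23 = (-2)*(1) + (1)*(-3) = -5
v _| B = 0*e1 - 20*e2 - 5*e3


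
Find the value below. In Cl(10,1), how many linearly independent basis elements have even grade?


Even subalgebra dimension = 2^(n-1)
n = 10 + 1 = 11
2^(11 - 1) = 2^10 = 1024
Verification: sum of C(11,k) for even k = 1 + 55 + 330 + 462 + 165 + 11 = 1024
Result = 1024


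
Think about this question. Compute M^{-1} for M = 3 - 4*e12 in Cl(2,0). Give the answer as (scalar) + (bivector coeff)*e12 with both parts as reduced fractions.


M = 3 - 4*e12, where e12^2 = -1.
Since M commutes with its reverse ~M = a - b*e12, M * ~M = a^2 - b^2*e12^2 = a^2 + b^2.
So M^{-1} = ~M / (a^2 + b^2) = (a - b*e12)/(a^2 + b^2).
a^2 + b^2 = 9 + 16 = 25
Scalar part = 3/25 = 3/25
Bivector coeff = 4/25 = 4/25
M^{-1} = 3/25 + 4/25*e12


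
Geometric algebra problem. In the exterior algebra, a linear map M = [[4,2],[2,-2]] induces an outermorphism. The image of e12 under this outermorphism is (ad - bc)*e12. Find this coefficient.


The outermorphism of a linear map f sends e1^e2 to f(e1)^f(e2).
f(e1) = 4*e1 + 2*e2
f(e2) = 2*e1 - 2*e2
f(e1) ^ f(e2) = (4*e1 + 2*e2) ^ (2*e1 - 2*e2)
= 4*(-2)*e12 + 2*2*e21
= (-8 - 4)*e12
= -12*e12
Coefficient = -12


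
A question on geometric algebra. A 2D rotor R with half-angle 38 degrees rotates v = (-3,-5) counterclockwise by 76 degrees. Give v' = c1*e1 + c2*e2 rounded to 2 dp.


Rotor R = cos(38deg) - sin(38deg)*e12
Rotation angle theta = 2 * 38 = 76 degrees
v' = R*v*~R rotates v by theta.
cos(76deg) = 0.2419, sin(76deg) = 0.9703
v'_1 = -3*cos(76deg) - (-5)*sin(76deg)
= -3*0.2419 - (-5)*0.9703
= 4.13
v'_2 = -3*sin(76deg) + (-5)*cos(76deg)
= -3*0.9703 + (-5)*0.2419
= -4.12
v' = 4.13*e1 - 4.12*e2


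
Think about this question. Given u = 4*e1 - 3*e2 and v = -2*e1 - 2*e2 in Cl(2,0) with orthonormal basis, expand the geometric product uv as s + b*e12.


Expand: (4*e1 - 3*e2)(-2*e1 - 2*e2)
= 4*(-2)*e1e1 + 4*(-2)*e1e2 + (-3)*(-2)*e2e1 + (-3)*(-2)*e2e2
Using e1^2 = e2^2 = 1, e2e1 = -e1e2:
Scalar part s = 4*(-2) + (-3)*(-2) = -8 + 6 = -2
Bivector part b = 4*(-2) - (-3)*(-2) = -8 - 6 = -14
uv = -2 - 14*e12


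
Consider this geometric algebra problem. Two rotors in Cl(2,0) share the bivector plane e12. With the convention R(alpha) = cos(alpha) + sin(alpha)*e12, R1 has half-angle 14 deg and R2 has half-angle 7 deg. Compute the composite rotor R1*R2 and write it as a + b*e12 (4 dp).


Same-plane rotors commute and their half-angles add:
R1*R2 = cos(a1 + a2) + sin(a1 + a2)*e12.
a1 + a2 = 14 + 7 = 21 deg
cos(21 deg) = 0.9336
sin(21 deg) = 0.3584
R1*R2 = 0.9336 + 0.3584*e12


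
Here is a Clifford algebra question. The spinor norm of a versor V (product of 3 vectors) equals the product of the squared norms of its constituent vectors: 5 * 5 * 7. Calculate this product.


Spinor norm N(V) = |v1|^2 * |v2|^2 * ... * |v3|^2
= 5 * 5 * 7
Running product: 5, 25, 175
N(V) = 175


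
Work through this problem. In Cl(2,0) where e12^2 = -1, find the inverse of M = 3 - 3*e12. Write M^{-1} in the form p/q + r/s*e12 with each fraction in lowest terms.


M = 3 - 3*e12, where e12^2 = -1.
Since M commutes with its reverse ~M = a - b*e12, M * ~M = a^2 - b^2*e12^2 = a^2 + b^2.
So M^{-1} = ~M / (a^2 + b^2) = (a - b*e12)/(a^2 + b^2).
a^2 + b^2 = 9 + 9 = 18
Scalar part = 3/18 = 1/6
Bivector coeff = 3/18 = 1/6
M^{-1} = 1/6 + 1/6*e12


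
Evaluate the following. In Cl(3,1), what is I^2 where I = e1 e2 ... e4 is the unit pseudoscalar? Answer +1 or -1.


The pseudoscalar I = e1...e_n (product of all n generators) of Cl(p,q) satisfies I^2 = (-1)^(q + n(n-1)/2).
p = 3, q = 1, n = p + q = 4
n(n-1)/2 = 4 * 3 / 2 = 6
Exponent = q + n(n-1)/2 = 1 + 6 = 7
I^2 = (-1)^7 = -1


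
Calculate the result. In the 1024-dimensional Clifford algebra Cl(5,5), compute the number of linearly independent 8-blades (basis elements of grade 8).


Number of grade-k basis blades in Cl(p,q) with n = p + q is C(n, k).
n = 5 + 5 = 10
C(10, 8) = 10! / (8! * 2!)
= 3628800 / (40320 * 2)
= 45


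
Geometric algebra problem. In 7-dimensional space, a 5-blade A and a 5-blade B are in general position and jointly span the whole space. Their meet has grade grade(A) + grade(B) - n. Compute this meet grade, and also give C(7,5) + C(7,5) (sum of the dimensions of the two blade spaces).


Meet grade = grade(A) + grade(B) - n
= 5 + 5 - 7 = 3
C(7,5) = 21
C(7,5) = 21
dim_A + dim_B = 21 + 21 = 42


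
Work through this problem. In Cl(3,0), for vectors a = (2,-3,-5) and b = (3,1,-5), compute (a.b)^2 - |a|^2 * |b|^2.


a . b = 2*3 + (-3)*1 + (-5)*(-5)
= 6 + (-3) + 25 = 28
|a|^2 = 2^2 + (-3)^2 + (-5)^2 = 38
|b|^2 = 3^2 + 1^2 + (-5)^2 = 35
(a.b)^2 = 28^2 = 784
|a|^2 * |b|^2 = 38 * 35 = 1330
Result = 784 - 1330 = -546


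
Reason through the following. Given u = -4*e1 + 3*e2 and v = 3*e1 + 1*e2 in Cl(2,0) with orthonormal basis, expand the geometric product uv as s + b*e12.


Expand: (-4*e1 + 3*e2)(3*e1 + 1*e2)
= (-4)*3*e1e1 + (-4)*1*e1e2 + 3*3*e2e1 + 3*1*e2e2
Using e1^2 = e2^2 = 1, e2e1 = -e1e2:
Scalar part s = (-4)*3 + 3*1 = -12 + 3 = -9
Bivector part b = (-4)*1 - 3*3 = -4 - 9 = -13
uv = -9 - 13*e12


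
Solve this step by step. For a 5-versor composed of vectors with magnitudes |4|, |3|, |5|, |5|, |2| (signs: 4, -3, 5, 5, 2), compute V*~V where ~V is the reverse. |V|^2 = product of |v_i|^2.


Each vector v_i has |v_i|^2 = s_i^2
Squared scales: 4^2 = 16, (-3)^2 = 9, 5^2 = 25, 5^2 = 25, 2^2 = 4
|V|^2 = 16 * 9 * 25 * 25 * 4
= 360000


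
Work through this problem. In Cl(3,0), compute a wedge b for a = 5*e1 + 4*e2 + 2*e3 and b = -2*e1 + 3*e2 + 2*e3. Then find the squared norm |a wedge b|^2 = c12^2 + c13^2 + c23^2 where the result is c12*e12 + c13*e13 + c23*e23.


a wedge b = (a1*b2 - a2*b1)*e12 + (a1*b3 - a3*b1)*e13 + (a2*b3 - a3*b2)*e23
e12 coeff: 5*3 - 4*(-2) = 15 - (-8) = 23
e13 coeff: 5*2 - 2*(-2) = 10 - (-4) = 14
e23 coeff: 4*2 - 2*3 = 8 - 6 = 2
|a wedge b|^2 = 23^2 + 14^2 + 2^2
= 529 + 196 + 4
= 729


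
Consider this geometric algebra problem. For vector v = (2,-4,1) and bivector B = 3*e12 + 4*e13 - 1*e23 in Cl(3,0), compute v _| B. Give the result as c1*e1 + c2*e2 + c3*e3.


Left contraction v _| B = <vB>_1 (grade-1 part of the geometric product vB).
Using e1_|e12 = e2, e2_|e12 = -e1, e1_|e13 = e3, e3_|e13 = -e1, e2_|e23 = e3, e3_|e23 = -e2:
e1 coeff: -v2*b12 - v3*b13 = -(-4)*(3) - (1)*(4) = 8
e2 coeff: v1*b12 - v3*b23 = (2)*(3) - (1)*(-1) = 7
e3 coeff: v1*b13 + v2*b23 = (2)*(4) + (-4)*(-1) = 12
v _| B = 8*e1 + 7*e2 + 12*e3


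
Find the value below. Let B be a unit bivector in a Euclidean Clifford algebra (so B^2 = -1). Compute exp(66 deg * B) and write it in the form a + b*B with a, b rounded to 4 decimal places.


For a unit bivector B with B^2 = -1, the exponential series gives
e^(theta*B) = cos(theta) + sin(theta)*B (the GA analogue of Euler's formula).
theta = 66 degrees = 1.151917 rad
cos(66 deg) = 0.4067
sin(66 deg) = 0.9135
exp(theta*B) = 0.4067 + 0.9135*B


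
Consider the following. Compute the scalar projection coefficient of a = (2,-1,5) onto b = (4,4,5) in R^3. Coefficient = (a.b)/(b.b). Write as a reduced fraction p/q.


Projection coefficient = (a . b) / (b . b)
a . b = 2*4 + (-1)*4 + 5*5
= 8 + (-4) + 25 = 29
b . b = 4^2 + 4^2 + 5^2
= 16 + 16 + 25 = 57
Coefficient = 29/57
In lowest terms: 29/57


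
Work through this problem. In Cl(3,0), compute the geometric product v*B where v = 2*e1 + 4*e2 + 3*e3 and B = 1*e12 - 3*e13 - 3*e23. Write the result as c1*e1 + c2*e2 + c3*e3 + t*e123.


vB has grade-1 (vector) and grade-3 (trivector) parts: vB = (v _| B) + (v ^ B).
Vector part <vB>_1:
  e1: -v2*b12 - v3*b13 = -(4)*(1) - (3)*(-3) = 5
  e2: v1*b12 - v3*b23 = (2)*(1) - (3)*(-3) = 11
  e3: v1*b13 + v2*b23 = (2)*(-3) + (4)*(-3) = -18
Trivector part <vB>_3:
  e123: v1*b23 - v2*b13 + v3*b12 = (2)*(-3) - (4)*(-3) + (3)*(1) = 9
vB = 5*e1 + 11*e2 - 18*e3 + 9*e123


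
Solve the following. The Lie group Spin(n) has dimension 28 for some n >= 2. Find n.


dim Spin(n) = dim so(n) = n(n-1)/2.
Solve n(n-1)/2 = 28, i.e. n^2 - n - 56 = 0.
Discriminant = 1 + 8*28 = 225
n = (1 + sqrt(225))/2 = (1 + 15)/2 = 8


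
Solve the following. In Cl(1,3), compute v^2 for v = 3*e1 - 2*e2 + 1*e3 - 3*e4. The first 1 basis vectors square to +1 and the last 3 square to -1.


v^2 = sum of c_i^2 * e_i^2
Positive signature terms (e_i^2 = +1): 3^2 = 9
Negative signature terms (e_j^2 = -1): (-2)^2 + 1^2 + (-3)^2 = 14
v^2 = 9 - 14 = -5


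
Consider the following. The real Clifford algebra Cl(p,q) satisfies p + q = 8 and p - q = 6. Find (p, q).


We need p + q = 8 and p - q = 6.
Adding: 2p = 8 + 6 = 14, so p = 7.
Then q = 8 - 7 = 1.
(p, q) = (7, 1)


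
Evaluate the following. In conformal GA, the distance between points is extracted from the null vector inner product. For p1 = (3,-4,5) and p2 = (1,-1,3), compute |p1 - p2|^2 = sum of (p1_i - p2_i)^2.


p1 - p2 = (2, -3, 2)
|p1 - p2|^2 = 2^2 + (-3)^2 + 2^2
= 4 + 9 + 4
= 17


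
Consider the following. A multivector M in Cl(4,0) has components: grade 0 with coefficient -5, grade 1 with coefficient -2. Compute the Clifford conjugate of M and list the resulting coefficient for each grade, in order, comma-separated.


Clifford conjugate sign for grade k: (-1)^(k(k+1)/2)
Grade 0: (-1)^(0*1/2) = (-1)^0 = 1, coeff -5 -> -5
Grade 1: (-1)^(1*2/2) = (-1)^1 = -1, coeff -2 -> 2
Conjugated coefficients: -5, 2


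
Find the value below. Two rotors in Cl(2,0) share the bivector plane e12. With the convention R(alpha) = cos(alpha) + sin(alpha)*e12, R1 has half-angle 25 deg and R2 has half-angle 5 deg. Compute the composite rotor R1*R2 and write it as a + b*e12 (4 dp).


Same-plane rotors commute and their half-angles add:
R1*R2 = cos(a1 + a2) + sin(a1 + a2)*e12.
a1 + a2 = 25 + 5 = 30 deg
cos(30 deg) = 0.8660
sin(30 deg) = 0.5000
R1*R2 = 0.8660 + 0.5000*e12


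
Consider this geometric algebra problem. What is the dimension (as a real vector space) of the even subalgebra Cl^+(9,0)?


Even subalgebra dimension = 2^(n-1)
n = 9 + 0 = 9
2^(9 - 1) = 2^8 = 256
Verification: sum of C(9,k) for even k = 1 + 36 + 126 + 84 + 9 = 256
Result = 256


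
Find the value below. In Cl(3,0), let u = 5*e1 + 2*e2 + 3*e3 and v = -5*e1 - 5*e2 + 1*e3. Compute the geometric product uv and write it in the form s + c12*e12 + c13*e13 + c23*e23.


In Cl(3,0): e_i^2 = 1, e_ie_j = -e_je_i for i != j.
Scalar part = u . v = 5*(-5) + 2*(-5) + 3*1
= -25 + (-10) + 3 = -32
e12 coeff = 5*(-5) - 2*(-5) = -25 - (-10) = -15
e13 coeff = 5*1 - 3*(-5) = 5 - (-15) = 20
e23 coeff = 2*1 - 3*(-5) = 2 - (-15) = 17
uv = -32 - 15*e12 + 20*e13 + 17*e23


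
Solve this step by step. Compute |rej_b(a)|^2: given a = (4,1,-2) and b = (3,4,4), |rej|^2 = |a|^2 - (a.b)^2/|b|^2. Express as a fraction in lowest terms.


|a|^2 = 4^2 + 1^2 + (-2)^2 = 21
|b|^2 = 3^2 + 4^2 + 4^2 = 41
a . b = 4*3 + 1*4 + (-2)*4 = 8
(a.b)^2 = 8^2 = 64
|rej|^2 = 21 - 64/41
= (861 - 64)/41
= 797/41
In lowest terms: 797/41


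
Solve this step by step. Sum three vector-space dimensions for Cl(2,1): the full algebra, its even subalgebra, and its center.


n = 2 + 1 = 3
Total dim = 2^3 = 8
Even subalgebra dim = 2^2 = 4
n is odd, so center dim = 2
Sum = 8 + 4 + 2 = 14


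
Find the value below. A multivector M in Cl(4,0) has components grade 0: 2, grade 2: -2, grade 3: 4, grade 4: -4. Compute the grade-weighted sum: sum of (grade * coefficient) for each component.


Grade-weighted sum = sum of grade_k * coefficient_k
0*2 = 0
2*(-2) = -4
3*4 = 12
4*(-4) = -16
Total = 0 + (-4) + 12 + (-16) = -8


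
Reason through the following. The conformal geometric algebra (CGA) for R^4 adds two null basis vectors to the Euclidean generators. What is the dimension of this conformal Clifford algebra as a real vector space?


The conformal model of R^4 uses Cl(5,1): the 4 Euclidean generators plus two extra orthogonal generators e+ (e+^2 = +1) and e- (e-^2 = -1), from which the null vectors e0, einf are built.
Number of generators m = 4 + 2 = 6.
dim Cl(p,q) = 2^m = 2^6 = 64


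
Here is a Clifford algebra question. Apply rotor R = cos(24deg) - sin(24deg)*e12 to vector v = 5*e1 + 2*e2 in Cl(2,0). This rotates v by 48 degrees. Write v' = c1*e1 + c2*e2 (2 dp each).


Rotor R = cos(24deg) - sin(24deg)*e12
Rotation angle theta = 2 * 24 = 48 degrees
v' = R*v*~R rotates v by theta.
cos(48deg) = 0.6691, sin(48deg) = 0.7431
v'_1 = 5*cos(48deg) - 2*sin(48deg)
= 5*0.6691 - 2*0.7431
= 1.86
v'_2 = 5*sin(48deg) + 2*cos(48deg)
= 5*0.7431 + 2*0.6691
= 5.05
v' = 1.86*e1 + 5.05*e2


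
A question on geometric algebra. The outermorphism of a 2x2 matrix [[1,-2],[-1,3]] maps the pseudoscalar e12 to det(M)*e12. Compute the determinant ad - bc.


The outermorphism of a linear map f sends e1^e2 to f(e1)^f(e2).
f(e1) = 1*e1 - 1*e2
f(e2) = -2*e1 + 3*e2
f(e1) ^ f(e2) = (1*e1 - 1*e2) ^ (-2*e1 + 3*e2)
= 1*3*e12 + (-1)*(-2)*e21
= (3 - 2)*e12
= 1*e12
Coefficient = 1


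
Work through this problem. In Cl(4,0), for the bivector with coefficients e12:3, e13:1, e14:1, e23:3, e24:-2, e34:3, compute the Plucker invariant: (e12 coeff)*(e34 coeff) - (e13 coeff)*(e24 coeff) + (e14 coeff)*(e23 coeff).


Plucker relation: af - be + cd
a*f = 3*3 = 9
b*e = 1*(-2) = -2
c*d = 1*3 = 3
af - be + cd = 9 - (-2) + 3
= 14


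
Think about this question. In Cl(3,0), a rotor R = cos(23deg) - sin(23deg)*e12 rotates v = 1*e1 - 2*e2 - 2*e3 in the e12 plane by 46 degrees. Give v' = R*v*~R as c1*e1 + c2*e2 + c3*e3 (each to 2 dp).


Rotor R = cos(23deg) - sin(23deg)*e12
Rotation angle theta = 2 * 23 = 46 degrees in the e12 plane (e1 -> e2).
The component perpendicular to the plane (e3) is invariant: v'_3 = v3 = -2.00
cos(46deg) = 0.6947, sin(46deg) = 0.7193
v'_1 = v1*cos(theta) - v2*sin(theta) = 1*0.6947 - (-2)*0.7193 = 2.13
v'_2 = v1*sin(theta) + v2*cos(theta) = 1*0.7193 + (-2)*0.6947 = -0.67
v' = 2.13*e1 - 0.67*e2 - 2.00*e3


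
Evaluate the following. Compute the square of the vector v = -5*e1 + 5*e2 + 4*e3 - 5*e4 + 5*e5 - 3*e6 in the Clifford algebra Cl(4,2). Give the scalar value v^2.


v^2 = sum of c_i^2 * e_i^2
Positive signature terms (e_i^2 = +1): (-5)^2 + 5^2 + 4^2 + (-5)^2 = 91
Negative signature terms (e_j^2 = -1): 5^2 + (-3)^2 = 34
v^2 = 91 - 34 = 57


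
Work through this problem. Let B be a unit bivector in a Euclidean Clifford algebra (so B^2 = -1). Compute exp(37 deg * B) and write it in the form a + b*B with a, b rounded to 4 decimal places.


For a unit bivector B with B^2 = -1, the exponential series gives
e^(theta*B) = cos(theta) + sin(theta)*B (the GA analogue of Euler's formula).
theta = 37 degrees = 0.645772 rad
cos(37 deg) = 0.7986
sin(37 deg) = 0.6018
exp(theta*B) = 0.7986 + 0.6018*B


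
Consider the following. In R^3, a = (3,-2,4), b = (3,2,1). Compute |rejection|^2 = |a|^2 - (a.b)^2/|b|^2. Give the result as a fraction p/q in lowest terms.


|a|^2 = 3^2 + (-2)^2 + 4^2 = 29
|b|^2 = 3^2 + 2^2 + 1^2 = 14
a . b = 3*3 + (-2)*2 + 4*1 = 9
(a.b)^2 = 9^2 = 81
|rej|^2 = 29 - 81/14
= (406 - 81)/14
= 325/14
In lowest terms: 325/14


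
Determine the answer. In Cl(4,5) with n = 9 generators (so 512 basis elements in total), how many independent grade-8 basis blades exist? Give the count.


Number of grade-k basis blades in Cl(p,q) with n = p + q is C(n, k).
n = 4 + 5 = 9
C(9, 8) = 9! / (8! * 1!)
= 362880 / (40320 * 1)
= 9


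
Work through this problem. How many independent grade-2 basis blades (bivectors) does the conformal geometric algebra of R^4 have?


The conformal model of R^4 uses Cl(5,1) with m = 4 + 2 = 6 generators.
Number of grade-2 blades = C(m, 2) = C(6, 2)
= 6*5/2 = 15


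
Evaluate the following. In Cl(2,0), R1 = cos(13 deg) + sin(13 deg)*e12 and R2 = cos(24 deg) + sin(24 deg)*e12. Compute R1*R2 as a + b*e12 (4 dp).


Same-plane rotors commute and their half-angles add:
R1*R2 = cos(a1 + a2) + sin(a1 + a2)*e12.
a1 + a2 = 13 + 24 = 37 deg
cos(37 deg) = 0.7986
sin(37 deg) = 0.6018
R1*R2 = 0.7986 + 0.6018*e12


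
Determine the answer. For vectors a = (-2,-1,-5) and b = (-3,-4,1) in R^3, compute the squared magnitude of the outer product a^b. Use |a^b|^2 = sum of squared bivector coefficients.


a wedge b = (a1*b2 - a2*b1)*e12 + (a1*b3 - a3*b1)*e13 + (a2*b3 - a3*b2)*e23
e12 coeff: (-2)*(-4) - (-1)*(-3) = 8 - 3 = 5
e13 coeff: (-2)*1 - (-5)*(-3) = -2 - 15 = -17
e23 coeff: (-1)*1 - (-5)*(-4) = -1 - 20 = -21
|a wedge b|^2 = 5^2 + (-17)^2 + (-21)^2
= 25 + 289 + 441
= 755


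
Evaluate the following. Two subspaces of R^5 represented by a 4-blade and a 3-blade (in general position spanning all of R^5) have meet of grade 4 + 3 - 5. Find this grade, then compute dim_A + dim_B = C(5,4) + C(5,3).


Meet grade = grade(A) + grade(B) - n
= 4 + 3 - 5 = 2
C(5,4) = 5
C(5,3) = 10
dim_A + dim_B = 5 + 10 = 15


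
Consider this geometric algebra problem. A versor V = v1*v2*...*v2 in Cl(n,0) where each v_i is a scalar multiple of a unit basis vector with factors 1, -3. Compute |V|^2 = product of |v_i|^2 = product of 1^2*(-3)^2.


Each vector v_i has |v_i|^2 = s_i^2
Squared scales: 1^2 = 1, (-3)^2 = 9
|V|^2 = 1 * 9
= 9


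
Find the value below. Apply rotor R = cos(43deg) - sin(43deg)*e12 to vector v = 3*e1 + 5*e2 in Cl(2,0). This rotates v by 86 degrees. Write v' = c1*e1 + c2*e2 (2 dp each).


Rotor R = cos(43deg) - sin(43deg)*e12
Rotation angle theta = 2 * 43 = 86 degrees
v' = R*v*~R rotates v by theta.
cos(86deg) = 0.0698, sin(86deg) = 0.9976
v'_1 = 3*cos(86deg) - 5*sin(86deg)
= 3*0.0698 - 5*0.9976
= -4.78
v'_2 = 3*sin(86deg) + 5*cos(86deg)
= 3*0.9976 + 5*0.0698
= 3.34
v' = -4.78*e1 + 3.34*e2


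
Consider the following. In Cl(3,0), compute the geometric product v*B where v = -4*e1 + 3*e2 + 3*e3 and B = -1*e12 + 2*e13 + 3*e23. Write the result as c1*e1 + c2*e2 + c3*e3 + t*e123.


vB has grade-1 (vector) and grade-3 (trivector) parts: vB = (v _| B) + (v ^ B).
Vector part <vB>_1:
  e1: -v2*b12 - v3*b13 = -(3)*(-1) - (3)*(2) = -3
  e2: v1*b12 - v3*b23 = (-4)*(-1) - (3)*(3) = -5
  e3: v1*b13 + v2*b23 = (-4)*(2) + (3)*(3) = 1
Trivector part <vB>_3:
  e123: v1*b23 - v2*b13 + v3*b12 = (-4)*(3) - (3)*(2) + (3)*(-1) = -21
vB = -3*e1 - 5*e2 + 1*e3 - 21*e123


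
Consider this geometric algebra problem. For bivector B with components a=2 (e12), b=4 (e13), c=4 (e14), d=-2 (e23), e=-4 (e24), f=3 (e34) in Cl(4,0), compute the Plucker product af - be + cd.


Plucker relation: af - be + cd
a*f = 2*3 = 6
b*e = 4*(-4) = -16
c*d = 4*(-2) = -8
af - be + cd = 6 - (-16) + (-8)
= 14


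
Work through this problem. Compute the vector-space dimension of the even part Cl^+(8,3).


Even subalgebra dimension = 2^(n-1)
n = 8 + 3 = 11
2^(11 - 1) = 2^10 = 1024
Verification: sum of C(11,k) for even k = 1 + 55 + 330 + 462 + 165 + 11 = 1024
Result = 1024


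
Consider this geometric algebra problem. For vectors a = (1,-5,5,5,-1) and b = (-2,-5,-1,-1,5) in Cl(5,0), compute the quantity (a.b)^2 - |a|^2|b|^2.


a . b = 1*(-2) + (-5)*(-5) + 5*(-1) + 5*(-1) + (-1)*5
= -2 + 25 + (-5) + (-5) + (-5) = 8
|a|^2 = 1^2 + (-5)^2 + 5^2 + 5^2 + (-1)^2 = 77
|b|^2 = (-2)^2 + (-5)^2 + (-1)^2 + (-1)^2 + 5^2 = 56
(a.b)^2 = 8^2 = 64
|a|^2 * |b|^2 = 77 * 56 = 4312
Result = 64 - 4312 = -4248


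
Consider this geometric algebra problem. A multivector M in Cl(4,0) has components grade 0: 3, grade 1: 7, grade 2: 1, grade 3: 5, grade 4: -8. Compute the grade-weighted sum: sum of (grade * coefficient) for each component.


Grade-weighted sum = sum of grade_k * coefficient_k
0*3 = 0
1*7 = 7
2*1 = 2
3*5 = 15
4*(-8) = -32
Total = 0 + 7 + 2 + 15 + (-32) = -8


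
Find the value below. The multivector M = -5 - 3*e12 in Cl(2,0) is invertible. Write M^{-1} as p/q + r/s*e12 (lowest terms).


M = -5 - 3*e12, where e12^2 = -1.
Since M commutes with its reverse ~M = a - b*e12, M * ~M = a^2 - b^2*e12^2 = a^2 + b^2.
So M^{-1} = ~M / (a^2 + b^2) = (a - b*e12)/(a^2 + b^2).
a^2 + b^2 = 25 + 9 = 34
Scalar part = -5/34 = -5/34
Bivector coeff = 3/34 = 3/34
M^{-1} = -5/34 + 3/34*e12


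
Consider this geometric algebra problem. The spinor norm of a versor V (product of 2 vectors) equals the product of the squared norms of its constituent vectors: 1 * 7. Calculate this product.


Spinor norm N(V) = |v1|^2 * |v2|^2 * ... * |v2|^2
= 1 * 7
Running product: 1, 7
N(V) = 7


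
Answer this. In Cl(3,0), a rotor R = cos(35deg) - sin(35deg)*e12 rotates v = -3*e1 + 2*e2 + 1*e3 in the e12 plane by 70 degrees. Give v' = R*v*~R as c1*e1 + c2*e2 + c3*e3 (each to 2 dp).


Rotor R = cos(35deg) - sin(35deg)*e12
Rotation angle theta = 2 * 35 = 70 degrees in the e12 plane (e1 -> e2).
The component perpendicular to the plane (e3) is invariant: v'_3 = v3 = 1.00
cos(70deg) = 0.3420, sin(70deg) = 0.9397
v'_1 = v1*cos(theta) - v2*sin(theta) = -3*0.3420 - 2*0.9397 = -2.91
v'_2 = v1*sin(theta) + v2*cos(theta) = -3*0.9397 + 2*0.3420 = -2.14
v' = -2.91*e1 - 2.14*e2 + 1.00*e3


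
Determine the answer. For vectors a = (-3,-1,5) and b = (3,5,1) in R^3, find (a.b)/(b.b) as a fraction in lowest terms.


Projection coefficient = (a . b) / (b . b)
a . b = (-3)*3 + (-1)*5 + 5*1
= -9 + (-5) + 5 = -9
b . b = 3^2 + 5^2 + 1^2
= 9 + 25 + 1 = 35
Coefficient = -9/35
In lowest terms: -9/35


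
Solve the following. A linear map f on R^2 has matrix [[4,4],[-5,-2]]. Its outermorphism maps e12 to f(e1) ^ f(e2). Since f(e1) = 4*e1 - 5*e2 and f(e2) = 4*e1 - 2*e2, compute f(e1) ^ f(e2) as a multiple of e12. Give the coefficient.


The outermorphism of a linear map f sends e1^e2 to f(e1)^f(e2).
f(e1) = 4*e1 - 5*e2
f(e2) = 4*e1 - 2*e2
f(e1) ^ f(e2) = (4*e1 - 5*e2) ^ (4*e1 - 2*e2)
= 4*(-2)*e12 + (-5)*4*e21
= (-8 - (-20))*e12
= 12*e12
Coefficient = 12


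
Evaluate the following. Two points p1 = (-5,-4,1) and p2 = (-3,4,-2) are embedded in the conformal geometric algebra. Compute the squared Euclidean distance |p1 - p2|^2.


p1 - p2 = (-2, -8, 3)
|p1 - p2|^2 = (-2)^2 + (-8)^2 + 3^2
= 4 + 64 + 9
= 77


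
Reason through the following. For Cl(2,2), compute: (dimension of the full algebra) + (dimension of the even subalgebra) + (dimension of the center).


n = 2 + 2 = 4
Total dim = 2^4 = 16
Even subalgebra dim = 2^3 = 8
n is even, so center dim = 1
Sum = 16 + 8 + 1 = 25


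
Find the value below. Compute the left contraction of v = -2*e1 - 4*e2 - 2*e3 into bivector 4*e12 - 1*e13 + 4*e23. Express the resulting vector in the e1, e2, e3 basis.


Left contraction v _| B = <vB>_1 (grade-1 part of the geometric product vB).
Using e1_|e12 = e2, e2_|e12 = -e1, e1_|e13 = e3, e3_|e13 = -e1, e2_|e23 = e3, e3_|e23 = -e2:
e1 coeff: -v2*b12 - v3*b13 = -(-4)*(4) - (-2)*(-1) = 14
e2 coeff: v1*b12 - v3*b23 = (-2)*(4) - (-2)*(4) = 0
e3 coeff: v1*b13 + v2*b23 = (-2)*(-1) + (-4)*(4) = -14
v _| B = 14*e1 + 0*e2 - 14*e3


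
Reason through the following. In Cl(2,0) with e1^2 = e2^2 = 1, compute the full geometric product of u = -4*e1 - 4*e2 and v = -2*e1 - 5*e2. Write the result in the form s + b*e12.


Expand: (-4*e1 - 4*e2)(-2*e1 - 5*e2)
= (-4)*(-2)*e1e1 + (-4)*(-5)*e1e2 + (-4)*(-2)*e2e1 + (-4)*(-5)*e2e2
Using e1^2 = e2^2 = 1, e2e1 = -e1e2:
Scalar part s = (-4)*(-2) + (-4)*(-5) = 8 + 20 = 28
Bivector part b = (-4)*(-5) - (-4)*(-2) = 20 - 8 = 12
uv = 28 + 12*e12


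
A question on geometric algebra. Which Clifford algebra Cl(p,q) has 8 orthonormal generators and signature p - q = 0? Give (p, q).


We need p + q = 8 and p - q = 0.
Adding: 2p = 8 + 0 = 8, so p = 4.
Then q = 8 - 4 = 4.
(p, q) = (4, 4)


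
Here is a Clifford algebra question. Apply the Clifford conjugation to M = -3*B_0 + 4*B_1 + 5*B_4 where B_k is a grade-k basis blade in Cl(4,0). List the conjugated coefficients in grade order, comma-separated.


Clifford conjugate sign for grade k: (-1)^(k(k+1)/2)
Grade 0: (-1)^(0*1/2) = (-1)^0 = 1, coeff -3 -> -3
Grade 1: (-1)^(1*2/2) = (-1)^1 = -1, coeff 4 -> -4
Grade 4: (-1)^(4*5/2) = (-1)^10 = 1, coeff 5 -> 5
Conjugated coefficients: -3, -4, 5


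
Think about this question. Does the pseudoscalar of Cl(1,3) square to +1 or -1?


The pseudoscalar I = e1...e_n (product of all n generators) of Cl(p,q) satisfies I^2 = (-1)^(q + n(n-1)/2).
p = 1, q = 3, n = p + q = 4
n(n-1)/2 = 4 * 3 / 2 = 6
Exponent = q + n(n-1)/2 = 3 + 6 = 9
I^2 = (-1)^9 = -1


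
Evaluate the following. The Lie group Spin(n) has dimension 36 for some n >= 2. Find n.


dim Spin(n) = dim so(n) = n(n-1)/2.
Solve n(n-1)/2 = 36, i.e. n^2 - n - 72 = 0.
Discriminant = 1 + 8*36 = 289
n = (1 + sqrt(289))/2 = (1 + 17)/2 = 9


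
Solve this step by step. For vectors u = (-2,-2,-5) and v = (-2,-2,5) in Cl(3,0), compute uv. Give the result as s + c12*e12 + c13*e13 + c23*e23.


In Cl(3,0): e_i^2 = 1, e_ie_j = -e_je_i for i != j.
Scalar part = u . v = (-2)*(-2) + (-2)*(-2) + (-5)*5
= 4 + 4 + (-25) = -17
e12 coeff = (-2)*(-2) - (-2)*(-2) = 4 - 4 = 0
e13 coeff = (-2)*5 - (-5)*(-2) = -10 - 10 = -20
e23 coeff = (-2)*5 - (-5)*(-2) = -10 - 10 = -20
uv = -17 + 0*e12 - 20*e13 - 20*e23


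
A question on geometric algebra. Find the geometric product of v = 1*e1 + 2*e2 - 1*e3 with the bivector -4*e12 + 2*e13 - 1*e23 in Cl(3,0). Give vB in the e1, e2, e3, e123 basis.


vB has grade-1 (vector) and grade-3 (trivector) parts: vB = (v _| B) + (v ^ B).
Vector part <vB>_1:
  e1: -v2*b12 - v3*b13 = -(2)*(-4) - (-1)*(2) = 10
  e2: v1*b12 - v3*b23 = (1)*(-4) - (-1)*(-1) = -5
  e3: v1*b13 + v2*b23 = (1)*(2) + (2)*(-1) = 0
Trivector part <vB>_3:
  e123: v1*b23 - v2*b13 + v3*b12 = (1)*(-1) - (2)*(2) + (-1)*(-4) = -1
vB = 10*e1 - 5*e2 + 0*e3 - 1*e123


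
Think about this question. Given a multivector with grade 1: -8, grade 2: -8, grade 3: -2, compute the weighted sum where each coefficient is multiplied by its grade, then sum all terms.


Grade-weighted sum = sum of grade_k * coefficient_k
1*(-8) = -8
2*(-8) = -16
3*(-2) = -6
Total = -8 + (-16) + (-6) = -30


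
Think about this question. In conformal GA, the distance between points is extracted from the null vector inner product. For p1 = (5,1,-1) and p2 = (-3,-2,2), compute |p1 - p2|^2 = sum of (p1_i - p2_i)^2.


p1 - p2 = (8, 3, -3)
|p1 - p2|^2 = 8^2 + 3^2 + (-3)^2
= 64 + 9 + 9
= 82


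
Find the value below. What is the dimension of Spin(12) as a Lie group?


Spin(n) double-covers SO(n); both have Lie algebra so(n) of dimension n(n-1)/2.
n = 12
n(n-1) = 12 * 11 = 132
dim Spin(12) = 132/2 = 66


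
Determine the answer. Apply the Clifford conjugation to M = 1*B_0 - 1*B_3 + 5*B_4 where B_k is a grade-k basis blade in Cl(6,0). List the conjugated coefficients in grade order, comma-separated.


Clifford conjugate sign for grade k: (-1)^(k(k+1)/2)
Grade 0: (-1)^(0*1/2) = (-1)^0 = 1, coeff 1 -> 1
Grade 3: (-1)^(3*4/2) = (-1)^6 = 1, coeff -1 -> -1
Grade 4: (-1)^(4*5/2) = (-1)^10 = 1, coeff 5 -> 5
Conjugated coefficients: 1, -1, 5


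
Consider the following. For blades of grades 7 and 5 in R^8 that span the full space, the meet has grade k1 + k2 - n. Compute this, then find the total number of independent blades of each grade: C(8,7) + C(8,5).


Meet grade = grade(A) + grade(B) - n
= 7 + 5 - 8 = 4
C(8,7) = 8
C(8,5) = 56
dim_A + dim_B = 8 + 56 = 64


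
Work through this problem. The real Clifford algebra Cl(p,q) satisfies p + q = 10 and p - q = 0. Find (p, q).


We need p + q = 10 and p - q = 0.
Adding: 2p = 10 + 0 = 10, so p = 5.
Then q = 10 - 5 = 5.
(p, q) = (5, 5)


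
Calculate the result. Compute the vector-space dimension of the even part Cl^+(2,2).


Even subalgebra dimension = 2^(n-1)
n = 2 + 2 = 4
2^(4 - 1) = 2^3 = 8
Verification: sum of C(4,k) for even k = 1 + 6 + 1 = 8
Result = 8


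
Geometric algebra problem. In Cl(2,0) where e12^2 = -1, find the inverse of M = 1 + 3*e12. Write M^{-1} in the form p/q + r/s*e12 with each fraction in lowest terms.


M = 1 + 3*e12, where e12^2 = -1.
Since M commutes with its reverse ~M = a - b*e12, M * ~M = a^2 - b^2*e12^2 = a^2 + b^2.
So M^{-1} = ~M / (a^2 + b^2) = (a - b*e12)/(a^2 + b^2).
a^2 + b^2 = 1 + 9 = 10
Scalar part = 1/10 = 1/10
Bivector coeff = -3/10 = -3/10
M^{-1} = 1/10 - 3/10*e12


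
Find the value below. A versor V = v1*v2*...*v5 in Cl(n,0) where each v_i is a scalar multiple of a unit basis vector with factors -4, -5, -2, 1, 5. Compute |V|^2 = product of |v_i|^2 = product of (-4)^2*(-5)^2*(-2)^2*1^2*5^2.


Each vector v_i has |v_i|^2 = s_i^2
Squared scales: (-4)^2 = 16, (-5)^2 = 25, (-2)^2 = 4, 1^2 = 1, 5^2 = 25
|V|^2 = 16 * 25 * 4 * 1 * 25
= 40000


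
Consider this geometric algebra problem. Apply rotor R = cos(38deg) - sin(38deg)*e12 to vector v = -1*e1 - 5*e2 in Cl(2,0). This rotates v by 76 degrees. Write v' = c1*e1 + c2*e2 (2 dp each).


Rotor R = cos(38deg) - sin(38deg)*e12
Rotation angle theta = 2 * 38 = 76 degrees
v' = R*v*~R rotates v by theta.
cos(76deg) = 0.2419, sin(76deg) = 0.9703
v'_1 = -1*cos(76deg) - (-5)*sin(76deg)
= -1*0.2419 - (-5)*0.9703
= 4.61
v'_2 = -1*sin(76deg) + (-5)*cos(76deg)
= -1*0.9703 + (-5)*0.2419
= -2.18
v' = 4.61*e1 - 2.18*e2


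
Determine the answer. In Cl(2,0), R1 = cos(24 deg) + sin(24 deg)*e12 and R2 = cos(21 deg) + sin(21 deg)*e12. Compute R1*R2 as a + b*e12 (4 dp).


Same-plane rotors commute and their half-angles add:
R1*R2 = cos(a1 + a2) + sin(a1 + a2)*e12.
a1 + a2 = 24 + 21 = 45 deg
cos(45 deg) = 0.7071
sin(45 deg) = 0.7071
R1*R2 = 0.7071 + 0.7071*e12


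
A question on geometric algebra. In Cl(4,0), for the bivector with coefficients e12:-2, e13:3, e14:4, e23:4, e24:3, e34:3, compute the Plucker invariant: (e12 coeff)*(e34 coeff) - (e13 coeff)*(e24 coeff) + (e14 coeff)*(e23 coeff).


Plucker relation: af - be + cd
a*f = (-2)*3 = -6
b*e = 3*3 = 9
c*d = 4*4 = 16
af - be + cd = -6 - 9 + 16
= 1


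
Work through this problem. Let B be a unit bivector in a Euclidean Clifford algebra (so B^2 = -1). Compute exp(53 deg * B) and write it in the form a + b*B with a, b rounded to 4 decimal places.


For a unit bivector B with B^2 = -1, the exponential series gives
e^(theta*B) = cos(theta) + sin(theta)*B (the GA analogue of Euler's formula).
theta = 53 degrees = 0.925025 rad
cos(53 deg) = 0.6018
sin(53 deg) = 0.7986
exp(theta*B) = 0.6018 + 0.7986*B


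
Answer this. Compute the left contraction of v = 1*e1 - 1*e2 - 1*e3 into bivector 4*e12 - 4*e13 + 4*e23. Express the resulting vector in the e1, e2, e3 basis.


Left contraction v _| B = <vB>_1 (grade-1 part of the geometric product vB).
Using e1_|e12 = e2, e2_|e12 = -e1, e1_|e13 = e3, e3_|e13 = -e1, e2_|e23 = e3, e3_|e23 = -e2:
e1 coeff: -v2*b12 - v3*b13 = -(-1)*(4) - (-1)*(-4) = 0
e2 coeff: v1*b12 - v3*b23 = (1)*(4) - (-1)*(4) = 8
e3 coeff: v1*b13 + v2*b23 = (1)*(-4) + (-1)*(4) = -8
v _| B = 0*e1 + 8*e2 - 8*e3


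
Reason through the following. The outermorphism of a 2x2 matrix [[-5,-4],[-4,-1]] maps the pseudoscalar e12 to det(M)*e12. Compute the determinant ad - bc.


The outermorphism of a linear map f sends e1^e2 to f(e1)^f(e2).
f(e1) = -5*e1 - 4*e2
f(e2) = -4*e1 - 1*e2
f(e1) ^ f(e2) = (-5*e1 - 4*e2) ^ (-4*e1 - 1*e2)
= (-5)*(-1)*e12 + (-4)*(-4)*e21
= (5 - 16)*e12
= -11*e12
Coefficient = -11


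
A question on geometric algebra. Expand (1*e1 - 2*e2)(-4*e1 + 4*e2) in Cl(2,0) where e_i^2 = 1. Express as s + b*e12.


Expand: (1*e1 - 2*e2)(-4*e1 + 4*e2)
= 1*(-4)*e1e1 + 1*4*e1e2 + (-2)*(-4)*e2e1 + (-2)*4*e2e2
Using e1^2 = e2^2 = 1, e2e1 = -e1e2:
Scalar part s = 1*(-4) + (-2)*4 = -4 + (-8) = -12
Bivector part b = 1*4 - (-2)*(-4) = 4 - 8 = -4
uv = -12 - 4*e12


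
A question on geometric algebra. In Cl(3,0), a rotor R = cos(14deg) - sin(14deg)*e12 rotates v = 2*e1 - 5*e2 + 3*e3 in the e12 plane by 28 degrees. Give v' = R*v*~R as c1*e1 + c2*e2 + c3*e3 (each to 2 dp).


Rotor R = cos(14deg) - sin(14deg)*e12
Rotation angle theta = 2 * 14 = 28 degrees in the e12 plane (e1 -> e2).
The component perpendicular to the plane (e3) is invariant: v'_3 = v3 = 3.00
cos(28deg) = 0.8829, sin(28deg) = 0.4695
v'_1 = v1*cos(theta) - v2*sin(theta) = 2*0.8829 - (-5)*0.4695 = 4.11
v'_2 = v1*sin(theta) + v2*cos(theta) = 2*0.4695 + (-5)*0.8829 = -3.48
v' = 4.11*e1 - 3.48*e2 + 3.00*e3


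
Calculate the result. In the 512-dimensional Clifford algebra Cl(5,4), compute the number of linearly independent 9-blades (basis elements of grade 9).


Number of grade-k basis blades in Cl(p,q) with n = p + q is C(n, k).
n = 5 + 4 = 9
C(9, 9) = 9! / (9! * 0!)
= 362880 / (362880 * 1)
= 1


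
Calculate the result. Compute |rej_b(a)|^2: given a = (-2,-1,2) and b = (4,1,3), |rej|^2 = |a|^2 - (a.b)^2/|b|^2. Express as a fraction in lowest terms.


|a|^2 = (-2)^2 + (-1)^2 + 2^2 = 9
|b|^2 = 4^2 + 1^2 + 3^2 = 26
a . b = (-2)*4 + (-1)*1 + 2*3 = -3
(a.b)^2 = (-3)^2 = 9
|rej|^2 = 9 - 9/26
= (234 - 9)/26
= 225/26
In lowest terms: 225/26


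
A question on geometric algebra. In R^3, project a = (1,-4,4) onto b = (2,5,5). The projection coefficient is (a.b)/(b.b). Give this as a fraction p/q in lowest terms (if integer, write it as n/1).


Projection coefficient = (a . b) / (b . b)
a . b = 1*2 + (-4)*5 + 4*5
= 2 + (-20) + 20 = 2
b . b = 2^2 + 5^2 + 5^2
= 4 + 25 + 25 = 54
Coefficient = 2/54
In lowest terms: 1/27


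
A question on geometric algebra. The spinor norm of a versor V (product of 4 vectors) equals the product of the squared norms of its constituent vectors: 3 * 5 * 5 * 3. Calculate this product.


Spinor norm N(V) = |v1|^2 * |v2|^2 * ... * |v4|^2
= 3 * 5 * 5 * 3
Running product: 3, 15, 75, 225
N(V) = 225
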